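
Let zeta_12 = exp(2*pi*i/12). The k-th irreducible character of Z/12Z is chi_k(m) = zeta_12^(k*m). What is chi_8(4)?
chi_8(4) = zeta_12^32 = exp(-2*I*pi/3)

Argument: chi_8(4) = zeta_12^(8*4) = zeta_12^32. Since zeta_12^12 = 1, this equals zeta_12^8 = exp(2*pi*i*8/12) = exp(-2*I*pi/3).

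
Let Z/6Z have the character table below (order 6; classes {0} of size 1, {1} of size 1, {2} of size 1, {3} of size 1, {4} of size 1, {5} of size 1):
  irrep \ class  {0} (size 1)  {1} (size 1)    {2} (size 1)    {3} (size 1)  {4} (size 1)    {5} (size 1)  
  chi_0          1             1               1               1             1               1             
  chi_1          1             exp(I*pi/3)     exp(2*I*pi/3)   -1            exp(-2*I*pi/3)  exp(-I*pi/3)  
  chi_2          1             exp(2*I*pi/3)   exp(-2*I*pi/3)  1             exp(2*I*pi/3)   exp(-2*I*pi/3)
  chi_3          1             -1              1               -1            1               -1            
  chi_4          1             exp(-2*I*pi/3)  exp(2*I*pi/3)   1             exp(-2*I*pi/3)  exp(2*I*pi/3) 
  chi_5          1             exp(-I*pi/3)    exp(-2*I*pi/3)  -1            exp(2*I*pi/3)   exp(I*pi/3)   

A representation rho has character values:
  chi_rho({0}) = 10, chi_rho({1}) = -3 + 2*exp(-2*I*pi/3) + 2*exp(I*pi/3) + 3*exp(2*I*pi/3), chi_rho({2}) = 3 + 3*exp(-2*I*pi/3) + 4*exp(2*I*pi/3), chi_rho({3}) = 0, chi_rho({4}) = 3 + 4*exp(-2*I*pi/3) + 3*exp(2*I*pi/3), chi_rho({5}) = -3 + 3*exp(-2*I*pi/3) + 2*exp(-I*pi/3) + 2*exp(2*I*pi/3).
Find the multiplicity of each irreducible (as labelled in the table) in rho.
Multiplicities: chi_0: 0, chi_1: 2, chi_2: 3, chi_3: 3, chi_4: 2, chi_5: 0.

Solution. Use <chi_rho, chi> = (1/|G|) sum_C |C| * chi_rho(C) * conj(chi(C)) with |G| = 6 for each irreducible chi in the table:
  <chi_rho, chi_0> = (1/6)[1*(10)*conj(1) + 1*(-3 + 2*exp(-2*I*pi/3) + 2*exp(I*pi/3) + 3*exp(2*I*pi/3))*conj(1) + 1*(3 + 3*exp(-2*I*pi/3) + 4*exp(2*I*pi/3))*conj(1) + 1*(0)*conj(1) + 1*(3 + 4*exp(-2*I*pi/3) + 3*exp(2*I*pi/3))*conj(1) + 1*(-3 + 3*exp(-2*I*pi/3) + 2*exp(-I*pi/3) + 2*exp(2*I*pi/3))*conj(1)]
      = (1/6)[(10) + (-3 + 2*exp(-2*I*pi/3) + 2*exp(I*pi/3) + 3*exp(2*I*pi/3)) + (3 + 3*exp(-2*I*pi/3) + 4*exp(2*I*pi/3)) + (0) + (3 + 4*exp(-2*I*pi/3) + 3*exp(2*I*pi/3)) + (-3 + 3*exp(-2*I*pi/3) + 2*exp(-I*pi/3) + 2*exp(2*I*pi/3))] = 0/6 = 0
  <chi_rho, chi_1> = (1/6)[1*(10)*conj(1) + 1*(-3 + 2*exp(-2*I*pi/3) + 2*exp(I*pi/3) + 3*exp(2*I*pi/3))*conj(exp(I*pi/3)) + 1*(3 + 3*exp(-2*I*pi/3) + 4*exp(2*I*pi/3))*conj(exp(2*I*pi/3)) + 1*(0)*conj(-1) + 1*(3 + 4*exp(-2*I*pi/3) + 3*exp(2*I*pi/3))*conj(exp(-2*I*pi/3)) + 1*(-3 + 3*exp(-2*I*pi/3) + 2*exp(-I*pi/3) + 2*exp(2*I*pi/3))*conj(exp(-I*pi/3))]
      = (1/6)[(10) + (-3*exp(-I*pi/3) + 3*exp(I*pi/3)) + (1) + (0) + (1) + (-3*exp(I*pi/3) + 3*exp(-I*pi/3))] = 12/6 = 2
  <chi_rho, chi_2> = (1/6)[1*(10)*conj(1) + 1*(-3 + 2*exp(-2*I*pi/3) + 2*exp(I*pi/3) + 3*exp(2*I*pi/3))*conj(exp(2*I*pi/3)) + 1*(3 + 3*exp(-2*I*pi/3) + 4*exp(2*I*pi/3))*conj(exp(-2*I*pi/3)) + 1*(0)*conj(1) + 1*(3 + 4*exp(-2*I*pi/3) + 3*exp(2*I*pi/3))*conj(exp(2*I*pi/3)) + 1*(-3 + 3*exp(-2*I*pi/3) + 2*exp(-I*pi/3) + 2*exp(2*I*pi/3))*conj(exp(-2*I*pi/3))]
      = (1/6)[(10) + (3 + 2*exp(-I*pi/3) + 2*exp(2*I*pi/3) - 3*exp(-2*I*pi/3)) + (3 + 4*exp(-2*I*pi/3) + 3*exp(2*I*pi/3)) + (0) + (3 + 3*exp(-2*I*pi/3) + 4*exp(2*I*pi/3)) + (3 - 3*exp(2*I*pi/3) + 2*exp(-2*I*pi/3) + 2*exp(I*pi/3))] = 18/6 = 3
  <chi_rho, chi_3> = (1/6)[1*(10)*conj(1) + 1*(-3 + 2*exp(-2*I*pi/3) + 2*exp(I*pi/3) + 3*exp(2*I*pi/3))*conj(-1) + 1*(3 + 3*exp(-2*I*pi/3) + 4*exp(2*I*pi/3))*conj(1) + 1*(0)*conj(-1) + 1*(3 + 4*exp(-2*I*pi/3) + 3*exp(2*I*pi/3))*conj(1) + 1*(-3 + 3*exp(-2*I*pi/3) + 2*exp(-I*pi/3) + 2*exp(2*I*pi/3))*conj(-1)]
      = (1/6)[(10) + (3 - 3*exp(2*I*pi/3) - 2*exp(I*pi/3) - 2*exp(-2*I*pi/3)) + (3 + 3*exp(-2*I*pi/3) + 4*exp(2*I*pi/3)) + (0) + (3 + 4*exp(-2*I*pi/3) + 3*exp(2*I*pi/3)) + (3 - 2*exp(2*I*pi/3) - 2*exp(-I*pi/3) - 3*exp(-2*I*pi/3))] = 18/6 = 3
  <chi_rho, chi_4> = (1/6)[1*(10)*conj(1) + 1*(-3 + 2*exp(-2*I*pi/3) + 2*exp(I*pi/3) + 3*exp(2*I*pi/3))*conj(exp(-2*I*pi/3)) + 1*(3 + 3*exp(-2*I*pi/3) + 4*exp(2*I*pi/3))*conj(exp(2*I*pi/3)) + 1*(0)*conj(1) + 1*(3 + 4*exp(-2*I*pi/3) + 3*exp(2*I*pi/3))*conj(exp(-2*I*pi/3)) + 1*(-3 + 3*exp(-2*I*pi/3) + 2*exp(-I*pi/3) + 2*exp(2*I*pi/3))*conj(exp(2*I*pi/3))]
      = (1/6)[(10) + (3*exp(-2*I*pi/3) - 3*exp(2*I*pi/3)) + (1) + (0) + (1) + (3*exp(2*I*pi/3) - 3*exp(-2*I*pi/3))] = 12/6 = 2
  <chi_rho, chi_5> = (1/6)[1*(10)*conj(1) + 1*(-3 + 2*exp(-2*I*pi/3) + 2*exp(I*pi/3) + 3*exp(2*I*pi/3))*conj(exp(-I*pi/3)) + 1*(3 + 3*exp(-2*I*pi/3) + 4*exp(2*I*pi/3))*conj(exp(-2*I*pi/3)) + 1*(0)*conj(-1) + 1*(3 + 4*exp(-2*I*pi/3) + 3*exp(2*I*pi/3))*conj(exp(2*I*pi/3)) + 1*(-3 + 3*exp(-2*I*pi/3) + 2*exp(-I*pi/3) + 2*exp(2*I*pi/3))*conj(exp(I*pi/3))]
      = (1/6)[(10) + (-3 - 3*exp(I*pi/3) + 2*exp(-I*pi/3) + 2*exp(2*I*pi/3)) + (3 + 4*exp(-2*I*pi/3) + 3*exp(2*I*pi/3)) + (0) + (3 + 3*exp(-2*I*pi/3) + 4*exp(2*I*pi/3)) + (-3 + 2*exp(-2*I*pi/3) + 2*exp(I*pi/3) - 3*exp(-I*pi/3))] = 0/6 = 0
(Exp terms are combined using exp(i*s)*conj(exp(i*t)) = exp(i*(s-t)), and sums of them are collapsed using the identity that for every m > 1 the m distinct m-th roots of unity sum to 0, e.g. 1 + exp(2*I*pi/3) + exp(-2*I*pi/3) = 0.)
Dimension check: dim(rho) = sum (mult * dim) = 0*1 + 2*1 + 3*1 + 3*1 + 2*1 + 0*1 = 10 = chi_rho(e) = 10.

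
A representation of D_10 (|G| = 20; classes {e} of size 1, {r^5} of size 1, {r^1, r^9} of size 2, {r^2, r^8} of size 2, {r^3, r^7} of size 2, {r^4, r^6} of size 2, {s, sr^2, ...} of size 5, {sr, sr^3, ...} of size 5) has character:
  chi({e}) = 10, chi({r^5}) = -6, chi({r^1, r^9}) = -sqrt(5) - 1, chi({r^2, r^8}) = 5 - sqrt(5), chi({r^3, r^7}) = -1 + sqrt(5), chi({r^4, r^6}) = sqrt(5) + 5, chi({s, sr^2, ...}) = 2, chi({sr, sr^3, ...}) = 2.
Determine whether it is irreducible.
Not irreducible (reducible): <chi, chi> = 16 > 1.

Proof sketch: <chi, chi> = (1/|G|) sum_C |C| * |chi(C)|^2 = (1/20)[1*|10|^2 + 1*|-6|^2 + 2*|-sqrt(5) - 1|^2 + 2*|5 - sqrt(5)|^2 + 2*|-1 + sqrt(5)|^2 + 2*|sqrt(5) + 5|^2 + 5*|2|^2 + 5*|2|^2]
  = (1/20)[(100) + (36) + (4*sqrt(5) + 12) + (60 - 20*sqrt(5)) + (12 - 4*sqrt(5)) + (20*sqrt(5) + 60) + (20) + (20)] = 320/20 = 16.
A character is irreducible iff <chi, chi> = 1, so this representation is reducible.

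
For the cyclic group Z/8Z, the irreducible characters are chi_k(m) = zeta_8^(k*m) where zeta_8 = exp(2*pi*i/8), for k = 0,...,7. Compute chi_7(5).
chi_7(5) = zeta_8^35 = exp(3*I*pi/4)

Reasoning: chi_7(5) = zeta_8^(7*5) = zeta_8^35. Since zeta_8^8 = 1, this equals zeta_8^3 = exp(2*pi*i*3/8) = exp(3*I*pi/4).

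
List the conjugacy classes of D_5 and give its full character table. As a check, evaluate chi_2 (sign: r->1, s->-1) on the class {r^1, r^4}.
Conjugacy classes: {e} of size 1, {r^1, r^4} of size 2, {r^2, r^3} of size 2, {s, sr, ..., sr^4} of size 5.
Character table:
  irrep \ class              {e} (size 1)  {r^1, r^4} (size 2)  {r^2, r^3} (size 2)  {s, sr, ..., sr^4} (size 5)
  chi_1 (triv)               1             1                    1                    1                          
  chi_2 (sign: r->1, s->-1)  1             1                    1                    -1                         
  chi_3 (2d, j=1)            2             -1/2 + sqrt(5)/2     -sqrt(5)/2 - 1/2     0                          
  chi_4 (2d, j=2)            2             -sqrt(5)/2 - 1/2     -1/2 + sqrt(5)/2     0                          

Spot check: chi_2 (sign: r->1, s->-1) on {r^1, r^4} = 1.

Proof sketch: D_5 has order 2*5 = 10 with 4 conjugacy classes, hence 4 irreducibles. Sum of squared dims 1 + 1 + 4 + 4 = 10 = |G|. Linear characters come from the abelianisation; the 2-dimensional irreps have character r^k -> 2*cos(2*pi*j*k/5), reflections -> 0.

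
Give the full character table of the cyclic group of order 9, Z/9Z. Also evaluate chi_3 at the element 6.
Character table of Z/9Z (irreps indexed chi_0,...,chi_8 with chi_k(m) = zeta_9^(k*m), zeta_9 = exp(2*pi*i/9)):
  irrep \ class  {0} (size 1)  {1} (size 1)    {2} (size 1)    {3} (size 1)    {4} (size 1)    {5} (size 1)    {6} (size 1)    {7} (size 1)    {8} (size 1)  
  chi_0          1             1               1               1               1               1               1               1               1             
  chi_1          1             exp(2*I*pi/9)   exp(4*I*pi/9)   exp(2*I*pi/3)   exp(8*I*pi/9)   exp(-8*I*pi/9)  exp(-2*I*pi/3)  exp(-4*I*pi/9)  exp(-2*I*pi/9)
  chi_2          1             exp(4*I*pi/9)   exp(8*I*pi/9)   exp(-2*I*pi/3)  exp(-2*I*pi/9)  exp(2*I*pi/9)   exp(2*I*pi/3)   exp(-8*I*pi/9)  exp(-4*I*pi/9)
  chi_3          1             exp(2*I*pi/3)   exp(-2*I*pi/3)  1               exp(2*I*pi/3)   exp(-2*I*pi/3)  1               exp(2*I*pi/3)   exp(-2*I*pi/3)
  chi_4          1             exp(8*I*pi/9)   exp(-2*I*pi/9)  exp(2*I*pi/3)   exp(-4*I*pi/9)  exp(4*I*pi/9)   exp(-2*I*pi/3)  exp(2*I*pi/9)   exp(-8*I*pi/9)
  chi_5          1             exp(-8*I*pi/9)  exp(2*I*pi/9)   exp(-2*I*pi/3)  exp(4*I*pi/9)   exp(-4*I*pi/9)  exp(2*I*pi/3)   exp(-2*I*pi/9)  exp(8*I*pi/9) 
  chi_6          1             exp(-2*I*pi/3)  exp(2*I*pi/3)   1               exp(-2*I*pi/3)  exp(2*I*pi/3)   1               exp(-2*I*pi/3)  exp(2*I*pi/3) 
  chi_7          1             exp(-4*I*pi/9)  exp(-8*I*pi/9)  exp(2*I*pi/3)   exp(2*I*pi/9)   exp(-2*I*pi/9)  exp(-2*I*pi/3)  exp(8*I*pi/9)   exp(4*I*pi/9) 
  chi_8          1             exp(-2*I*pi/9)  exp(-4*I*pi/9)  exp(-2*I*pi/3)  exp(-8*I*pi/9)  exp(8*I*pi/9)   exp(2*I*pi/3)   exp(4*I*pi/9)   exp(2*I*pi/9) 

Spot check: chi_3(6) = zeta_9^(3*6) = zeta_9^18 = 1.

Derivation: Z/9Z is abelian, so all 9 irreducible complex representations are 1-dimensional. They are given by chi_k(m) = zeta_9^(k*m) for k = 0,...,8. Row orthogonality: sum_m chi_k(m) conj(chi_l(m)) = 9 * [k = l].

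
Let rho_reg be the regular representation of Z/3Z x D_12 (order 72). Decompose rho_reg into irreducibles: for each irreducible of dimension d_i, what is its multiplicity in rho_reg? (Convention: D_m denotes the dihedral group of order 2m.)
Each irreducible V_i of dimension d_i appears with multiplicity d_i, i.e. rho_reg = (direct sum over all irreducibles V_i) d_i V_i. The irreducible dimensions for Z/3Z x D_12 are 1, 1, 1, 1, 1, 1, 1, 1, 1, 1, 1, 1, 2, 2, 2, 2, 2, 2, 2, 2, 2, 2, 2, 2, 2, 2, 2: 12 irreducibles of dimension 1, each with multiplicity 1; 15 irreducibles of dimension 2, each with multiplicity 2. Total dimension 12*1*1 + 15*2*2 = 72 = |G|.

Why: General theorem: in the regular representation of a finite group G, each irreducible appears with multiplicity equal to its dimension. Check: dim(rho_reg) = sum d_i^2 = 1 + 1 + 1 + 1 + 1 + 1 + 1 + 1 + 1 + 1 + 1 + 1 + 4 + 4 + 4 + 4 + 4 + 4 + 4 + 4 + 4 + 4 + 4 + 4 + 4 + 4 + 4 = 72 = |G|.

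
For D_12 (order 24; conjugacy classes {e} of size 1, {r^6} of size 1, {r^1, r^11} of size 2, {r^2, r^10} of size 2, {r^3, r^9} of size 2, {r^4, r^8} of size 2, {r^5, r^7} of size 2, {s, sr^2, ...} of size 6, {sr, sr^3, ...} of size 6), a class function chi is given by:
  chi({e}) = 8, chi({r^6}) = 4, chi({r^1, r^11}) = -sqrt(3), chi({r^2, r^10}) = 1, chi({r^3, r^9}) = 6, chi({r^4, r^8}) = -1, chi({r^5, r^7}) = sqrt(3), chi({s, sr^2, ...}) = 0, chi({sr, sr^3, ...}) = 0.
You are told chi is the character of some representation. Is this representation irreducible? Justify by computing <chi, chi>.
Not irreducible (reducible): <chi, chi> = 7 > 1.

Details: <chi, chi> = (1/|G|) sum_C |C| * |chi(C)|^2 = (1/24)[1*|8|^2 + 1*|4|^2 + 2*|-sqrt(3)|^2 + 2*|1|^2 + 2*|6|^2 + 2*|-1|^2 + 2*|sqrt(3)|^2 + 6*|0|^2 + 6*|0|^2]
  = (1/24)[(64) + (16) + (6) + (2) + (72) + (2) + (6) + (0) + (0)] = 168/24 = 7.
A character is irreducible iff <chi, chi> = 1, so this representation is reducible.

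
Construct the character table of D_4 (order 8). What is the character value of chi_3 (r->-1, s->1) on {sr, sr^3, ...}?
Conjugacy classes: {e} of size 1, {r^2} of size 1, {r^1, r^3} of size 2, {s, sr^2, ...} of size 2, {sr, sr^3, ...} of size 2.
Character table:
  irrep \ class              {e} (size 1)  {r^2} (size 1)  {r^1, r^3} (size 2)  {s, sr^2, ...} (size 2)  {sr, sr^3, ...} (size 2)
  chi_1 (triv)               1             1               1                    1                        1                       
  chi_2 (sign: r->1, s->-1)  1             1               1                    -1                       -1                      
  chi_3 (r->-1, s->1)        1             1               -1                   1                        -1                      
  chi_4 (r->-1, s->-1)       1             1               -1                   -1                       1                       
  chi_5 (2d, j=1)            2             -2              0                    0                        0                       

Spot check: chi_3 (r->-1, s->1) on {sr, sr^3, ...} = -1.

Reasoning: D_4 has order 2*4 = 8 with 5 conjugacy classes, hence 5 irreducibles. Sum of squared dims 1 + 1 + 1 + 1 + 4 = 8 = |G|. Linear characters come from the abelianisation; the 2-dimensional irreps have character r^k -> 2*cos(2*pi*j*k/4), reflections -> 0.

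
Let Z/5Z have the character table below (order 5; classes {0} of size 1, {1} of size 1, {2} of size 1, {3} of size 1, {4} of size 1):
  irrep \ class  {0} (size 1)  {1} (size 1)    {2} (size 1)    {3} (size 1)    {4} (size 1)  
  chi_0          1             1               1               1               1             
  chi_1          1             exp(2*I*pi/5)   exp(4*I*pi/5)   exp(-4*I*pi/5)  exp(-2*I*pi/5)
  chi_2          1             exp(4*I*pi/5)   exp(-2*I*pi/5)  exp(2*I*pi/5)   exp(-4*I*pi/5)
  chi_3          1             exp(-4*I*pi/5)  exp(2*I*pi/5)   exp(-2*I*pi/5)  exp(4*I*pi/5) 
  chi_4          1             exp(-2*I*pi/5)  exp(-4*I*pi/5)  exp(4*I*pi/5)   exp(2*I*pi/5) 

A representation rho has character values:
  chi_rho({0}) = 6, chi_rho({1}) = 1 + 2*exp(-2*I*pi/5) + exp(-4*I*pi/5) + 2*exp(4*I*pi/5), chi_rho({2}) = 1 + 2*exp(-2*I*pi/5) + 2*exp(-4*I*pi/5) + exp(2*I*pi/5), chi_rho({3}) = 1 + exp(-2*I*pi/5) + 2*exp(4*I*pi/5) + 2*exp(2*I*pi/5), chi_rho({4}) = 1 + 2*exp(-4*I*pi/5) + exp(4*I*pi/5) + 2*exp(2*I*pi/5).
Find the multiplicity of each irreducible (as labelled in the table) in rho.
Multiplicities: chi_0: 1, chi_1: 0, chi_2: 2, chi_3: 1, chi_4: 2.

Solution. Use <chi_rho, chi> = (1/|G|) sum_C |C| * chi_rho(C) * conj(chi(C)) with |G| = 5 for each irreducible chi in the table:
  <chi_rho, chi_0> = (1/5)[1*(6)*conj(1) + 1*(1 + 2*exp(-2*I*pi/5) + exp(-4*I*pi/5) + 2*exp(4*I*pi/5))*conj(1) + 1*(1 + 2*exp(-2*I*pi/5) + 2*exp(-4*I*pi/5) + exp(2*I*pi/5))*conj(1) + 1*(1 + exp(-2*I*pi/5) + 2*exp(4*I*pi/5) + 2*exp(2*I*pi/5))*conj(1) + 1*(1 + 2*exp(-4*I*pi/5) + exp(4*I*pi/5) + 2*exp(2*I*pi/5))*conj(1)]
      = (1/5)[(6) + (1 + 2*exp(-2*I*pi/5) + exp(-4*I*pi/5) + 2*exp(4*I*pi/5)) + (1 + 2*exp(-2*I*pi/5) + 2*exp(-4*I*pi/5) + exp(2*I*pi/5)) + (1 + exp(-2*I*pi/5) + 2*exp(4*I*pi/5) + 2*exp(2*I*pi/5)) + (1 + 2*exp(-4*I*pi/5) + exp(4*I*pi/5) + 2*exp(2*I*pi/5))] = 5/5 = 1
  <chi_rho, chi_1> = (1/5)[1*(6)*conj(1) + 1*(1 + 2*exp(-2*I*pi/5) + exp(-4*I*pi/5) + 2*exp(4*I*pi/5))*conj(exp(2*I*pi/5)) + 1*(1 + 2*exp(-2*I*pi/5) + 2*exp(-4*I*pi/5) + exp(2*I*pi/5))*conj(exp(4*I*pi/5)) + 1*(1 + exp(-2*I*pi/5) + 2*exp(4*I*pi/5) + 2*exp(2*I*pi/5))*conj(exp(-4*I*pi/5)) + 1*(1 + 2*exp(-4*I*pi/5) + exp(4*I*pi/5) + 2*exp(2*I*pi/5))*conj(exp(-2*I*pi/5))]
      = (1/5)[(6) + (2*exp(-4*I*pi/5) + exp(-2*I*pi/5) + exp(4*I*pi/5) + 2*exp(2*I*pi/5)) + (exp(-2*I*pi/5) + exp(-4*I*pi/5) + 2*exp(4*I*pi/5) + 2*exp(2*I*pi/5)) + (2*exp(-2*I*pi/5) + 2*exp(-4*I*pi/5) + exp(4*I*pi/5) + exp(2*I*pi/5)) + (2*exp(-2*I*pi/5) + exp(-4*I*pi/5) + exp(2*I*pi/5) + 2*exp(4*I*pi/5))] = 0/5 = 0
  <chi_rho, chi_2> = (1/5)[1*(6)*conj(1) + 1*(1 + 2*exp(-2*I*pi/5) + exp(-4*I*pi/5) + 2*exp(4*I*pi/5))*conj(exp(4*I*pi/5)) + 1*(1 + 2*exp(-2*I*pi/5) + 2*exp(-4*I*pi/5) + exp(2*I*pi/5))*conj(exp(-2*I*pi/5)) + 1*(1 + exp(-2*I*pi/5) + 2*exp(4*I*pi/5) + 2*exp(2*I*pi/5))*conj(exp(2*I*pi/5)) + 1*(1 + 2*exp(-4*I*pi/5) + exp(4*I*pi/5) + 2*exp(2*I*pi/5))*conj(exp(-4*I*pi/5))]
      = (1/5)[(6) + (2 + exp(-4*I*pi/5) + exp(2*I*pi/5) + 2*exp(4*I*pi/5)) + (2 + 2*exp(-2*I*pi/5) + exp(4*I*pi/5) + exp(2*I*pi/5)) + (2 + exp(-2*I*pi/5) + exp(-4*I*pi/5) + 2*exp(2*I*pi/5)) + (2 + 2*exp(-4*I*pi/5) + exp(-2*I*pi/5) + exp(4*I*pi/5))] = 10/5 = 2
  <chi_rho, chi_3> = (1/5)[1*(6)*conj(1) + 1*(1 + 2*exp(-2*I*pi/5) + exp(-4*I*pi/5) + 2*exp(4*I*pi/5))*conj(exp(-4*I*pi/5)) + 1*(1 + 2*exp(-2*I*pi/5) + 2*exp(-4*I*pi/5) + exp(2*I*pi/5))*conj(exp(2*I*pi/5)) + 1*(1 + exp(-2*I*pi/5) + 2*exp(4*I*pi/5) + 2*exp(2*I*pi/5))*conj(exp(-2*I*pi/5)) + 1*(1 + 2*exp(-4*I*pi/5) + exp(4*I*pi/5) + 2*exp(2*I*pi/5))*conj(exp(4*I*pi/5))]
      = (1/5)[(6) + (1 + 2*exp(-2*I*pi/5) + exp(4*I*pi/5) + 2*exp(2*I*pi/5)) + (1 + 2*exp(-4*I*pi/5) + exp(-2*I*pi/5) + 2*exp(4*I*pi/5)) + (1 + 2*exp(-4*I*pi/5) + exp(2*I*pi/5) + 2*exp(4*I*pi/5)) + (1 + 2*exp(-2*I*pi/5) + exp(-4*I*pi/5) + 2*exp(2*I*pi/5))] = 5/5 = 1
  <chi_rho, chi_4> = (1/5)[1*(6)*conj(1) + 1*(1 + 2*exp(-2*I*pi/5) + exp(-4*I*pi/5) + 2*exp(4*I*pi/5))*conj(exp(-2*I*pi/5)) + 1*(1 + 2*exp(-2*I*pi/5) + 2*exp(-4*I*pi/5) + exp(2*I*pi/5))*conj(exp(-4*I*pi/5)) + 1*(1 + exp(-2*I*pi/5) + 2*exp(4*I*pi/5) + 2*exp(2*I*pi/5))*conj(exp(4*I*pi/5)) + 1*(1 + 2*exp(-4*I*pi/5) + exp(4*I*pi/5) + 2*exp(2*I*pi/5))*conj(exp(2*I*pi/5))]
      = (1/5)[(6) + (2 + 2*exp(-4*I*pi/5) + exp(-2*I*pi/5) + exp(2*I*pi/5)) + (2 + exp(-4*I*pi/5) + exp(4*I*pi/5) + 2*exp(2*I*pi/5)) + (2 + 2*exp(-2*I*pi/5) + exp(-4*I*pi/5) + exp(4*I*pi/5)) + (2 + exp(-2*I*pi/5) + exp(2*I*pi/5) + 2*exp(4*I*pi/5))] = 10/5 = 2
(Exp terms are combined using exp(i*s)*conj(exp(i*t)) = exp(i*(s-t)), and sums of them are collapsed using the identity that for every m > 1 the m distinct m-th roots of unity sum to 0, e.g. 1 + exp(2*I*pi/3) + exp(-2*I*pi/3) = 0.)
Dimension check: dim(rho) = sum (mult * dim) = 1*1 + 0*1 + 2*1 + 1*1 + 2*1 = 6 = chi_rho(e) = 6.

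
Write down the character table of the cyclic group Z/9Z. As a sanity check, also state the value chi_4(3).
Character table of Z/9Z (irreps indexed chi_0,...,chi_8 with chi_k(m) = zeta_9^(k*m), zeta_9 = exp(2*pi*i/9)):
  irrep \ class  {0} (size 1)  {1} (size 1)    {2} (size 1)    {3} (size 1)    {4} (size 1)    {5} (size 1)    {6} (size 1)    {7} (size 1)    {8} (size 1)  
  chi_0          1             1               1               1               1               1               1               1               1             
  chi_1          1             exp(2*I*pi/9)   exp(4*I*pi/9)   exp(2*I*pi/3)   exp(8*I*pi/9)   exp(-8*I*pi/9)  exp(-2*I*pi/3)  exp(-4*I*pi/9)  exp(-2*I*pi/9)
  chi_2          1             exp(4*I*pi/9)   exp(8*I*pi/9)   exp(-2*I*pi/3)  exp(-2*I*pi/9)  exp(2*I*pi/9)   exp(2*I*pi/3)   exp(-8*I*pi/9)  exp(-4*I*pi/9)
  chi_3          1             exp(2*I*pi/3)   exp(-2*I*pi/3)  1               exp(2*I*pi/3)   exp(-2*I*pi/3)  1               exp(2*I*pi/3)   exp(-2*I*pi/3)
  chi_4          1             exp(8*I*pi/9)   exp(-2*I*pi/9)  exp(2*I*pi/3)   exp(-4*I*pi/9)  exp(4*I*pi/9)   exp(-2*I*pi/3)  exp(2*I*pi/9)   exp(-8*I*pi/9)
  chi_5          1             exp(-8*I*pi/9)  exp(2*I*pi/9)   exp(-2*I*pi/3)  exp(4*I*pi/9)   exp(-4*I*pi/9)  exp(2*I*pi/3)   exp(-2*I*pi/9)  exp(8*I*pi/9) 
  chi_6          1             exp(-2*I*pi/3)  exp(2*I*pi/3)   1               exp(-2*I*pi/3)  exp(2*I*pi/3)   1               exp(-2*I*pi/3)  exp(2*I*pi/3) 
  chi_7          1             exp(-4*I*pi/9)  exp(-8*I*pi/9)  exp(2*I*pi/3)   exp(2*I*pi/9)   exp(-2*I*pi/9)  exp(-2*I*pi/3)  exp(8*I*pi/9)   exp(4*I*pi/9) 
  chi_8          1             exp(-2*I*pi/9)  exp(-4*I*pi/9)  exp(-2*I*pi/3)  exp(-8*I*pi/9)  exp(8*I*pi/9)   exp(2*I*pi/3)   exp(4*I*pi/9)   exp(2*I*pi/9) 

Spot check: chi_4(3) = zeta_9^(4*3) = zeta_9^12 = exp(2*I*pi/3).

Derivation: Z/9Z is abelian, so all 9 irreducible complex representations are 1-dimensional. They are given by chi_k(m) = zeta_9^(k*m) for k = 0,...,8. Row orthogonality: sum_m chi_k(m) conj(chi_l(m)) = 9 * [k = l].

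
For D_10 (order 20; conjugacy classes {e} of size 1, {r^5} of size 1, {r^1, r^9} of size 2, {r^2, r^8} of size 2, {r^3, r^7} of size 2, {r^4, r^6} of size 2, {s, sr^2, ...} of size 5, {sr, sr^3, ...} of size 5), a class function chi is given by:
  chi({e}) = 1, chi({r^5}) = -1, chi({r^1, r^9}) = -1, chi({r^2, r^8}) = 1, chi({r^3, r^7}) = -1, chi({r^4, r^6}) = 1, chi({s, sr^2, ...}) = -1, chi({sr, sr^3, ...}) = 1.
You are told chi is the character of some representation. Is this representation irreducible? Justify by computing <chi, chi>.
Irreducible: <chi, chi> = 1.

<chi, chi> = (1/|G|) sum_C |C| * |chi(C)|^2 = (1/20)[1*|1|^2 + 1*|-1|^2 + 2*|-1|^2 + 2*|1|^2 + 2*|-1|^2 + 2*|1|^2 + 5*|-1|^2 + 5*|1|^2]
  = (1/20)[(1) + (1) + (2) + (2) + (2) + (2) + (5) + (5)] = 20/20 = 1.
A character is irreducible iff <chi, chi> = 1, so this representation is irreducible.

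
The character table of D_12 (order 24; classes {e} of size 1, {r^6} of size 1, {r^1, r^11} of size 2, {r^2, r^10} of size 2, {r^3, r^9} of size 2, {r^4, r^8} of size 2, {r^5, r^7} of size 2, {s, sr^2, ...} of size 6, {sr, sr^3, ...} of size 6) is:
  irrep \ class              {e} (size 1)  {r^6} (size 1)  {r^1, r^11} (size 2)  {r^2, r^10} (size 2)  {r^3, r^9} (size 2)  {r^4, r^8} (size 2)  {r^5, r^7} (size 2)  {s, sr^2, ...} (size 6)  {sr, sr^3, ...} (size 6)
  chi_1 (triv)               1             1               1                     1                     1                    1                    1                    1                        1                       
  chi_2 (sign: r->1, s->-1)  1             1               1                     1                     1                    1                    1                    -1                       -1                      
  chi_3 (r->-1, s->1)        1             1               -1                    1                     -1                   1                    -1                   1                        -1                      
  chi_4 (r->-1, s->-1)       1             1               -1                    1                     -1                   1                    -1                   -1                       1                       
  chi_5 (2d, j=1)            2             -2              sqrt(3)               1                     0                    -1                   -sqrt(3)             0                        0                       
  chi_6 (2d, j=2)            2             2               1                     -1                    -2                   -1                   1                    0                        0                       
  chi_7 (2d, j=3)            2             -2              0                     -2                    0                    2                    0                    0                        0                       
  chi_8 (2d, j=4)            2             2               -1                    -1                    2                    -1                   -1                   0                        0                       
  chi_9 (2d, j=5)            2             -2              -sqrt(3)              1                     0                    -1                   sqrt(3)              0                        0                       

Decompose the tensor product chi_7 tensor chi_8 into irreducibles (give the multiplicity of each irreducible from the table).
chi_7 tensor chi_8 = chi_5 + chi_9 (all other irreducibles have multiplicity 0).

Derivation: The character of a tensor product is the pointwise product (chi_7 * chi_8)(C) = chi_7(C) * chi_8(C):
  {e}: (2)*(2), {r^6}: (-2)*(2), {r^1, r^11}: (0)*(-1), {r^2, r^10}: (-2)*(-1), {r^3, r^9}: (0)*(2), {r^4, r^8}: (2)*(-1), {r^5, r^7}: (0)*(-1), {s, sr^2, ...}: (0)*(0), {sr, sr^3, ...}: (0)*(0)
so (chi_7 * chi_8) takes values
  {e} -> 4, {r^6} -> -4, {r^1, r^11} -> 0, {r^2, r^10} -> 2, {r^3, r^9} -> 0, {r^4, r^8} -> -2, {r^5, r^7} -> 0, {s, sr^2, ...} -> 0, {sr, sr^3, ...} -> 0.
Now take the inner product of this character with each irreducible chi from the table, <chi_7*chi_8, chi> = (1/24) sum_C |C| (chi_7*chi_8)(C) conj(chi(C)):
  <chi_7*chi_8, chi_1> = (1/24)[1*(4)*conj(1) + 1*(-4)*conj(1) + 2*(0)*conj(1) + 2*(2)*conj(1) + 2*(0)*conj(1) + 2*(-2)*conj(1) + 2*(0)*conj(1) + 6*(0)*conj(1) + 6*(0)*conj(1)]
      = (1/24)[(4) + (-4) + (0) + (4) + (0) + (-4) + (0) + (0) + (0)] = 0/24 = 0
  <chi_7*chi_8, chi_2> = (1/24)[1*(4)*conj(1) + 1*(-4)*conj(1) + 2*(0)*conj(1) + 2*(2)*conj(1) + 2*(0)*conj(1) + 2*(-2)*conj(1) + 2*(0)*conj(1) + 6*(0)*conj(-1) + 6*(0)*conj(-1)]
      = (1/24)[(4) + (-4) + (0) + (4) + (0) + (-4) + (0) + (0) + (0)] = 0/24 = 0
  <chi_7*chi_8, chi_3> = (1/24)[1*(4)*conj(1) + 1*(-4)*conj(1) + 2*(0)*conj(-1) + 2*(2)*conj(1) + 2*(0)*conj(-1) + 2*(-2)*conj(1) + 2*(0)*conj(-1) + 6*(0)*conj(1) + 6*(0)*conj(-1)]
      = (1/24)[(4) + (-4) + (0) + (4) + (0) + (-4) + (0) + (0) + (0)] = 0/24 = 0
  <chi_7*chi_8, chi_4> = (1/24)[1*(4)*conj(1) + 1*(-4)*conj(1) + 2*(0)*conj(-1) + 2*(2)*conj(1) + 2*(0)*conj(-1) + 2*(-2)*conj(1) + 2*(0)*conj(-1) + 6*(0)*conj(-1) + 6*(0)*conj(1)]
      = (1/24)[(4) + (-4) + (0) + (4) + (0) + (-4) + (0) + (0) + (0)] = 0/24 = 0
  <chi_7*chi_8, chi_5> = (1/24)[1*(4)*conj(2) + 1*(-4)*conj(-2) + 2*(0)*conj(sqrt(3)) + 2*(2)*conj(1) + 2*(0)*conj(0) + 2*(-2)*conj(-1) + 2*(0)*conj(-sqrt(3)) + 6*(0)*conj(0) + 6*(0)*conj(0)]
      = (1/24)[(8) + (8) + (0) + (4) + (0) + (4) + (0) + (0) + (0)] = 24/24 = 1
  <chi_7*chi_8, chi_6> = (1/24)[1*(4)*conj(2) + 1*(-4)*conj(2) + 2*(0)*conj(1) + 2*(2)*conj(-1) + 2*(0)*conj(-2) + 2*(-2)*conj(-1) + 2*(0)*conj(1) + 6*(0)*conj(0) + 6*(0)*conj(0)]
      = (1/24)[(8) + (-8) + (0) + (-4) + (0) + (4) + (0) + (0) + (0)] = 0/24 = 0
  <chi_7*chi_8, chi_7> = (1/24)[1*(4)*conj(2) + 1*(-4)*conj(-2) + 2*(0)*conj(0) + 2*(2)*conj(-2) + 2*(0)*conj(0) + 2*(-2)*conj(2) + 2*(0)*conj(0) + 6*(0)*conj(0) + 6*(0)*conj(0)]
      = (1/24)[(8) + (8) + (0) + (-8) + (0) + (-8) + (0) + (0) + (0)] = 0/24 = 0
  <chi_7*chi_8, chi_8> = (1/24)[1*(4)*conj(2) + 1*(-4)*conj(2) + 2*(0)*conj(-1) + 2*(2)*conj(-1) + 2*(0)*conj(2) + 2*(-2)*conj(-1) + 2*(0)*conj(-1) + 6*(0)*conj(0) + 6*(0)*conj(0)]
      = (1/24)[(8) + (-8) + (0) + (-4) + (0) + (4) + (0) + (0) + (0)] = 0/24 = 0
  <chi_7*chi_8, chi_9> = (1/24)[1*(4)*conj(2) + 1*(-4)*conj(-2) + 2*(0)*conj(-sqrt(3)) + 2*(2)*conj(1) + 2*(0)*conj(0) + 2*(-2)*conj(-1) + 2*(0)*conj(sqrt(3)) + 6*(0)*conj(0) + 6*(0)*conj(0)]
      = (1/24)[(8) + (8) + (0) + (4) + (0) + (4) + (0) + (0) + (0)] = 24/24 = 1
Hence the multiplicities are chi_5: 1, chi_9: 1. Dimension check: dim(chi_7)*dim(chi_8) = 2*2 = 4 and sum (mult * dim) = 1*2 + 1*2 = 4.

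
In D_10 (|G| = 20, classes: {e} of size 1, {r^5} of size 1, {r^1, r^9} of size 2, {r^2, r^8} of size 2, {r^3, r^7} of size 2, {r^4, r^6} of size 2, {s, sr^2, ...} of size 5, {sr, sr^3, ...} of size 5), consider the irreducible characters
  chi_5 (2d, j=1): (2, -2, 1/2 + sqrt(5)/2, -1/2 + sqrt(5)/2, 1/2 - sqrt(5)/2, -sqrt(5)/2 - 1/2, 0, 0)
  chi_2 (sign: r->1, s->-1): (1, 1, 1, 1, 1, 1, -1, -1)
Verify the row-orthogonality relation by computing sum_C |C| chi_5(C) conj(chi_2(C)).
Sum = 0; so <chi_5, chi_2> = 0 (distinct irreducibles are orthogonal).

Compute term by term over conjugacy classes (|C| * chi_5(C) * conj(chi_2(C))):
  1*(2)*conj(1) + 1*(-2)*conj(1) + 2*(1/2 + sqrt(5)/2)*conj(1) + 2*(-1/2 + sqrt(5)/2)*conj(1) + 2*(1/2 - sqrt(5)/2)*conj(1) + 2*(-sqrt(5)/2 - 1/2)*conj(1) + 5*(0)*conj(-1) + 5*(0)*conj(-1)
  = (2) + (-2) + (1 + sqrt(5)) + (-1 + sqrt(5)) + (1 - sqrt(5)) + (-sqrt(5) - 1) + (0) + (0)
  = 0.
Dividing by |G| = 20 gives 0/20 = 0, matching the row-orthogonality relation <chi_5, chi_2> = [chi_5 = chi_2].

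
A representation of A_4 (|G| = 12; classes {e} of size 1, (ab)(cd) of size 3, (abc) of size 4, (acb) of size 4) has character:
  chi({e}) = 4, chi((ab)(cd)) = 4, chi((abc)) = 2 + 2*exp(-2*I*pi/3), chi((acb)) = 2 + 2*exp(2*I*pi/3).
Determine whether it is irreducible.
Not irreducible (reducible): <chi, chi> = 8 > 1.

Reasoning: <chi, chi> = (1/|G|) sum_C |C| * |chi(C)|^2 = (1/12)[1*|4|^2 + 3*|4|^2 + 4*|2 + 2*exp(-2*I*pi/3)|^2 + 4*|2 + 2*exp(2*I*pi/3)|^2]
  = (1/12)[(16) + (48) + (16) + (16)] = 96/12 = 8.
(Exp terms are combined using exp(i*s)*conj(exp(i*t)) = exp(i*(s-t)), and sums of them are collapsed using the identity that for every m > 1 the m distinct m-th roots of unity sum to 0, e.g. 1 + exp(2*I*pi/3) + exp(-2*I*pi/3) = 0.)
A character is irreducible iff <chi, chi> = 1, so this representation is reducible.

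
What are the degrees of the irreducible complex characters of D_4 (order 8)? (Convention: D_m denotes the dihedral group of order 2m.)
Dimensions: 1, 1, 1, 1, 2

Explanation: There are 5 irreducibles (= number of conjugacy classes). Their dimensions d_i satisfy sum d_i^2 = |G| = 8: 1 + 1 + 1 + 1 + 4 = 8.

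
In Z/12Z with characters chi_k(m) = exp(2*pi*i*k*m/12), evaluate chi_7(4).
chi_7(4) = zeta_12^28 = exp(2*I*pi/3)

chi_7(4) = zeta_12^(7*4) = zeta_12^28. Since zeta_12^12 = 1, this equals zeta_12^4 = exp(2*pi*i*4/12) = exp(2*I*pi/3).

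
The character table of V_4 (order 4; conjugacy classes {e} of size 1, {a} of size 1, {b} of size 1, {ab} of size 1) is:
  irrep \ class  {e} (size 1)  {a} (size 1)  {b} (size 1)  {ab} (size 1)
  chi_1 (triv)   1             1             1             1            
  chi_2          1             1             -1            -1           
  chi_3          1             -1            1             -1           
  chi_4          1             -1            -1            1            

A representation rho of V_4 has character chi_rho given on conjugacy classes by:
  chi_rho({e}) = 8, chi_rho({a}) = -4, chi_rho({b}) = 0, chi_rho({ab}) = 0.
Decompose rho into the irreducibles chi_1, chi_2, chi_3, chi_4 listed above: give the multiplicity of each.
Multiplicities: chi_1: 1, chi_2: 1, chi_3: 3, chi_4: 3.

Working: Use <chi_rho, chi> = (1/|G|) sum_C |C| * chi_rho(C) * conj(chi(C)) with |G| = 4 for each irreducible chi in the table:
  <chi_rho, chi_1> = (1/4)[1*(8)*conj(1) + 1*(-4)*conj(1) + 1*(0)*conj(1) + 1*(0)*conj(1)]
      = (1/4)[(8) + (-4) + (0) + (0)] = 4/4 = 1
  <chi_rho, chi_2> = (1/4)[1*(8)*conj(1) + 1*(-4)*conj(1) + 1*(0)*conj(-1) + 1*(0)*conj(-1)]
      = (1/4)[(8) + (-4) + (0) + (0)] = 4/4 = 1
  <chi_rho, chi_3> = (1/4)[1*(8)*conj(1) + 1*(-4)*conj(-1) + 1*(0)*conj(1) + 1*(0)*conj(-1)]
      = (1/4)[(8) + (4) + (0) + (0)] = 12/4 = 3
  <chi_rho, chi_4> = (1/4)[1*(8)*conj(1) + 1*(-4)*conj(-1) + 1*(0)*conj(-1) + 1*(0)*conj(1)]
      = (1/4)[(8) + (4) + (0) + (0)] = 12/4 = 3
Dimension check: dim(rho) = sum (mult * dim) = 1*1 + 1*1 + 3*1 + 3*1 = 8 = chi_rho(e) = 8.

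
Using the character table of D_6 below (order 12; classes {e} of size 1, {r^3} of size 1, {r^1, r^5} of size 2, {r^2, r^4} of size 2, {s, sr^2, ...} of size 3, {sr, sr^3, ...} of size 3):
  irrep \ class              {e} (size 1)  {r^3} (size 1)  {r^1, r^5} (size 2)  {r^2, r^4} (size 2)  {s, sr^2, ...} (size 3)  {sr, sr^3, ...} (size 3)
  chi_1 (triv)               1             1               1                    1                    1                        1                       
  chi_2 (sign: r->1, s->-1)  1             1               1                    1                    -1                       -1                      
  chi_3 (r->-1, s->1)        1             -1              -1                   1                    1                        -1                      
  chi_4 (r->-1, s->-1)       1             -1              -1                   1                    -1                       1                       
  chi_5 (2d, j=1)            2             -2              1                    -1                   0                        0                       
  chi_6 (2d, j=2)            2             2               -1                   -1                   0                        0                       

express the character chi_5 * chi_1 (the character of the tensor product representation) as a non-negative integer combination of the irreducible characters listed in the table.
chi_5 tensor chi_1 = chi_5 (all other irreducibles have multiplicity 0).

Argument: The character of a tensor product is the pointwise product (chi_5 * chi_1)(C) = chi_5(C) * chi_1(C):
  {e}: (2)*(1), {r^3}: (-2)*(1), {r^1, r^5}: (1)*(1), {r^2, r^4}: (-1)*(1), {s, sr^2, ...}: (0)*(1), {sr, sr^3, ...}: (0)*(1)
so (chi_5 * chi_1) takes values
  {e} -> 2, {r^3} -> -2, {r^1, r^5} -> 1, {r^2, r^4} -> -1, {s, sr^2, ...} -> 0, {sr, sr^3, ...} -> 0.
Now take the inner product of this character with each irreducible chi from the table, <chi_5*chi_1, chi> = (1/12) sum_C |C| (chi_5*chi_1)(C) conj(chi(C)):
  <chi_5*chi_1, chi_1> = (1/12)[1*(2)*conj(1) + 1*(-2)*conj(1) + 2*(1)*conj(1) + 2*(-1)*conj(1) + 3*(0)*conj(1) + 3*(0)*conj(1)]
      = (1/12)[(2) + (-2) + (2) + (-2) + (0) + (0)] = 0/12 = 0
  <chi_5*chi_1, chi_2> = (1/12)[1*(2)*conj(1) + 1*(-2)*conj(1) + 2*(1)*conj(1) + 2*(-1)*conj(1) + 3*(0)*conj(-1) + 3*(0)*conj(-1)]
      = (1/12)[(2) + (-2) + (2) + (-2) + (0) + (0)] = 0/12 = 0
  <chi_5*chi_1, chi_3> = (1/12)[1*(2)*conj(1) + 1*(-2)*conj(-1) + 2*(1)*conj(-1) + 2*(-1)*conj(1) + 3*(0)*conj(1) + 3*(0)*conj(-1)]
      = (1/12)[(2) + (2) + (-2) + (-2) + (0) + (0)] = 0/12 = 0
  <chi_5*chi_1, chi_4> = (1/12)[1*(2)*conj(1) + 1*(-2)*conj(-1) + 2*(1)*conj(-1) + 2*(-1)*conj(1) + 3*(0)*conj(-1) + 3*(0)*conj(1)]
      = (1/12)[(2) + (2) + (-2) + (-2) + (0) + (0)] = 0/12 = 0
  <chi_5*chi_1, chi_5> = (1/12)[1*(2)*conj(2) + 1*(-2)*conj(-2) + 2*(1)*conj(1) + 2*(-1)*conj(-1) + 3*(0)*conj(0) + 3*(0)*conj(0)]
      = (1/12)[(4) + (4) + (2) + (2) + (0) + (0)] = 12/12 = 1
  <chi_5*chi_1, chi_6> = (1/12)[1*(2)*conj(2) + 1*(-2)*conj(2) + 2*(1)*conj(-1) + 2*(-1)*conj(-1) + 3*(0)*conj(0) + 3*(0)*conj(0)]
      = (1/12)[(4) + (-4) + (-2) + (2) + (0) + (0)] = 0/12 = 0
Hence the multiplicities are chi_5: 1. Dimension check: dim(chi_5)*dim(chi_1) = 2*1 = 2 and sum (mult * dim) = 1*2 = 2.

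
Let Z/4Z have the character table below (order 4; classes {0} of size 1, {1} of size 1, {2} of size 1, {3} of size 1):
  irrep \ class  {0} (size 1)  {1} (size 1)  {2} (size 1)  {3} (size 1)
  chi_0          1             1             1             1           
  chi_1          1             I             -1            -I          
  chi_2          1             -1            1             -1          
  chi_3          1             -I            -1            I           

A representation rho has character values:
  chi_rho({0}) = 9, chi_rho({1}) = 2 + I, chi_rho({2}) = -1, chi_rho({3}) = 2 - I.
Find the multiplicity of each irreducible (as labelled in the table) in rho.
Multiplicities: chi_0: 3, chi_1: 3, chi_2: 1, chi_3: 2.

Explanation: Use <chi_rho, chi> = (1/|G|) sum_C |C| * chi_rho(C) * conj(chi(C)) with |G| = 4 for each irreducible chi in the table:
  <chi_rho, chi_0> = (1/4)[1*(9)*conj(1) + 1*(2 + I)*conj(1) + 1*(-1)*conj(1) + 1*(2 - I)*conj(1)]
      = (1/4)[(9) + (2 + I) + (-1) + (2 - I)] = 12/4 = 3
  <chi_rho, chi_1> = (1/4)[1*(9)*conj(1) + 1*(2 + I)*conj(I) + 1*(-1)*conj(-1) + 1*(2 - I)*conj(-I)]
      = (1/4)[(9) + (1 - 2*I) + (1) + (1 + 2*I)] = 12/4 = 3
  <chi_rho, chi_2> = (1/4)[1*(9)*conj(1) + 1*(2 + I)*conj(-1) + 1*(-1)*conj(1) + 1*(2 - I)*conj(-1)]
      = (1/4)[(9) + (-2 - I) + (-1) + (-2 + I)] = 4/4 = 1
  <chi_rho, chi_3> = (1/4)[1*(9)*conj(1) + 1*(2 + I)*conj(-I) + 1*(-1)*conj(-1) + 1*(2 - I)*conj(I)]
      = (1/4)[(9) + (-1 + 2*I) + (1) + (-1 - 2*I)] = 8/4 = 2
(Exp terms are combined using exp(i*s)*conj(exp(i*t)) = exp(i*(s-t)), and sums of them are collapsed using the identity that for every m > 1 the m distinct m-th roots of unity sum to 0, e.g. 1 + exp(2*I*pi/3) + exp(-2*I*pi/3) = 0.)
Dimension check: dim(rho) = sum (mult * dim) = 3*1 + 3*1 + 1*1 + 2*1 = 9 = chi_rho(e) = 9.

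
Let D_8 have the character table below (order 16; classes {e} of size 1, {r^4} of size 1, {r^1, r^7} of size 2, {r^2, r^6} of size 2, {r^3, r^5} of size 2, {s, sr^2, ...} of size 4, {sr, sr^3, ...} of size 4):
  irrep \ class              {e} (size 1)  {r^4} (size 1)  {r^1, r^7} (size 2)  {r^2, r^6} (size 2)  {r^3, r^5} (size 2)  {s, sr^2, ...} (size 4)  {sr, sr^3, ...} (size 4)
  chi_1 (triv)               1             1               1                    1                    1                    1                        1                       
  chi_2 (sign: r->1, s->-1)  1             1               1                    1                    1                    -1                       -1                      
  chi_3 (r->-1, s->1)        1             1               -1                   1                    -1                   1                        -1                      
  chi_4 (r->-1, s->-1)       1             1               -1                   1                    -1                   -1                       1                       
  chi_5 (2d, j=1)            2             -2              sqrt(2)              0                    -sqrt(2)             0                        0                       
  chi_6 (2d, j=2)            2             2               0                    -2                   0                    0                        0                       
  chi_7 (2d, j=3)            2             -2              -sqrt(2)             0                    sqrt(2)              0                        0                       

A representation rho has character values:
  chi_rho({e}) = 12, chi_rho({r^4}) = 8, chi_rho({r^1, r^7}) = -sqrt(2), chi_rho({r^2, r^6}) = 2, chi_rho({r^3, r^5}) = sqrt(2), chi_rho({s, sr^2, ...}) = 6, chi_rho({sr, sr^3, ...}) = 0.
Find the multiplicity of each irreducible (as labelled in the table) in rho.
Multiplicities: chi_1: 3, chi_2: 0, chi_3: 3, chi_4: 0, chi_5: 0, chi_6: 2, chi_7: 1.

Explanation: Use <chi_rho, chi> = (1/|G|) sum_C |C| * chi_rho(C) * conj(chi(C)) with |G| = 16 for each irreducible chi in the table:
  <chi_rho, chi_1> = (1/16)[1*(12)*conj(1) + 1*(8)*conj(1) + 2*(-sqrt(2))*conj(1) + 2*(2)*conj(1) + 2*(sqrt(2))*conj(1) + 4*(6)*conj(1) + 4*(0)*conj(1)]
      = (1/16)[(12) + (8) + (-2*sqrt(2)) + (4) + (2*sqrt(2)) + (24) + (0)] = 48/16 = 3
  <chi_rho, chi_2> = (1/16)[1*(12)*conj(1) + 1*(8)*conj(1) + 2*(-sqrt(2))*conj(1) + 2*(2)*conj(1) + 2*(sqrt(2))*conj(1) + 4*(6)*conj(-1) + 4*(0)*conj(-1)]
      = (1/16)[(12) + (8) + (-2*sqrt(2)) + (4) + (2*sqrt(2)) + (-24) + (0)] = 0/16 = 0
  <chi_rho, chi_3> = (1/16)[1*(12)*conj(1) + 1*(8)*conj(1) + 2*(-sqrt(2))*conj(-1) + 2*(2)*conj(1) + 2*(sqrt(2))*conj(-1) + 4*(6)*conj(1) + 4*(0)*conj(-1)]
      = (1/16)[(12) + (8) + (2*sqrt(2)) + (4) + (-2*sqrt(2)) + (24) + (0)] = 48/16 = 3
  <chi_rho, chi_4> = (1/16)[1*(12)*conj(1) + 1*(8)*conj(1) + 2*(-sqrt(2))*conj(-1) + 2*(2)*conj(1) + 2*(sqrt(2))*conj(-1) + 4*(6)*conj(-1) + 4*(0)*conj(1)]
      = (1/16)[(12) + (8) + (2*sqrt(2)) + (4) + (-2*sqrt(2)) + (-24) + (0)] = 0/16 = 0
  <chi_rho, chi_5> = (1/16)[1*(12)*conj(2) + 1*(8)*conj(-2) + 2*(-sqrt(2))*conj(sqrt(2)) + 2*(2)*conj(0) + 2*(sqrt(2))*conj(-sqrt(2)) + 4*(6)*conj(0) + 4*(0)*conj(0)]
      = (1/16)[(24) + (-16) + (-4) + (0) + (-4) + (0) + (0)] = 0/16 = 0
  <chi_rho, chi_6> = (1/16)[1*(12)*conj(2) + 1*(8)*conj(2) + 2*(-sqrt(2))*conj(0) + 2*(2)*conj(-2) + 2*(sqrt(2))*conj(0) + 4*(6)*conj(0) + 4*(0)*conj(0)]
      = (1/16)[(24) + (16) + (0) + (-8) + (0) + (0) + (0)] = 32/16 = 2
  <chi_rho, chi_7> = (1/16)[1*(12)*conj(2) + 1*(8)*conj(-2) + 2*(-sqrt(2))*conj(-sqrt(2)) + 2*(2)*conj(0) + 2*(sqrt(2))*conj(sqrt(2)) + 4*(6)*conj(0) + 4*(0)*conj(0)]
      = (1/16)[(24) + (-16) + (4) + (0) + (4) + (0) + (0)] = 16/16 = 1
Dimension check: dim(rho) = sum (mult * dim) = 3*1 + 0*1 + 3*1 + 0*1 + 0*2 + 2*2 + 1*2 = 12 = chi_rho(e) = 12.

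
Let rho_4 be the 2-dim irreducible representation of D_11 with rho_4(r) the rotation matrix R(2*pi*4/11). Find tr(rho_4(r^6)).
chi_{rho_4}(r^6) = 2*cos(2*pi*4*6/11) = 2*cos(48*pi/11)

Details: rho_4(r^6) is rotation by angle 2*pi*4*6/11, whose trace is 2*cos(2*pi*4*6/11) = 2*cos(48*pi/11).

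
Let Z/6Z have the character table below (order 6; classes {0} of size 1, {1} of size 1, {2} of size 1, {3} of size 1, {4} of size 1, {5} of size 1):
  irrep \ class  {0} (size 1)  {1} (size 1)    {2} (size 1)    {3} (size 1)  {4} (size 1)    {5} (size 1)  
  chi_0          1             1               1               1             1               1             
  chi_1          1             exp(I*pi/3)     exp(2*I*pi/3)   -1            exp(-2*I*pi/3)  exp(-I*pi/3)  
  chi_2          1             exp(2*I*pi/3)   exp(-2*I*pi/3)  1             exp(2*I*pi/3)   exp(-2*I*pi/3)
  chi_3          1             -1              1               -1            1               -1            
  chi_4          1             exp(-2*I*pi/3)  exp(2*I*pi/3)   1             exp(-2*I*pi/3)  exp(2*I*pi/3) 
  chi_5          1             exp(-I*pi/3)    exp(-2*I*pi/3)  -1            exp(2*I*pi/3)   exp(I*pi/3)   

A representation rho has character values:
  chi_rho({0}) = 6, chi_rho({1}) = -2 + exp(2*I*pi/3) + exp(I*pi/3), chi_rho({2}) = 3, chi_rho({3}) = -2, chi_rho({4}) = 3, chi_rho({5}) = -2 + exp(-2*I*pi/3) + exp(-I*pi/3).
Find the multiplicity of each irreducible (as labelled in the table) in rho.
Multiplicities: chi_0: 1, chi_1: 1, chi_2: 1, chi_3: 3, chi_4: 0, chi_5: 0.

Solution. Use <chi_rho, chi> = (1/|G|) sum_C |C| * chi_rho(C) * conj(chi(C)) with |G| = 6 for each irreducible chi in the table:
  <chi_rho, chi_0> = (1/6)[1*(6)*conj(1) + 1*(-2 + exp(2*I*pi/3) + exp(I*pi/3))*conj(1) + 1*(3)*conj(1) + 1*(-2)*conj(1) + 1*(3)*conj(1) + 1*(-2 + exp(-2*I*pi/3) + exp(-I*pi/3))*conj(1)]
      = (1/6)[(6) + (-2 + exp(2*I*pi/3) + exp(I*pi/3)) + (3) + (-2) + (3) + (-2 + exp(-2*I*pi/3) + exp(-I*pi/3))] = 6/6 = 1
  <chi_rho, chi_1> = (1/6)[1*(6)*conj(1) + 1*(-2 + exp(2*I*pi/3) + exp(I*pi/3))*conj(exp(I*pi/3)) + 1*(3)*conj(exp(2*I*pi/3)) + 1*(-2)*conj(-1) + 1*(3)*conj(exp(-2*I*pi/3)) + 1*(-2 + exp(-2*I*pi/3) + exp(-I*pi/3))*conj(exp(-I*pi/3))]
      = (1/6)[(6) + (1 + exp(I*pi/3) - 2*exp(-I*pi/3)) + (1 + 4*exp(-2*I*pi/3) + exp(2*I*pi/3)) + (2) + (1 + exp(-2*I*pi/3) + 4*exp(2*I*pi/3)) + (1 - 2*exp(I*pi/3) + exp(-I*pi/3))] = 6/6 = 1
  <chi_rho, chi_2> = (1/6)[1*(6)*conj(1) + 1*(-2 + exp(2*I*pi/3) + exp(I*pi/3))*conj(exp(2*I*pi/3)) + 1*(3)*conj(exp(-2*I*pi/3)) + 1*(-2)*conj(1) + 1*(3)*conj(exp(2*I*pi/3)) + 1*(-2 + exp(-2*I*pi/3) + exp(-I*pi/3))*conj(exp(-2*I*pi/3))]
      = (1/6)[(6) + (1 + exp(-I*pi/3) - 2*exp(-2*I*pi/3)) + (1 + exp(-2*I*pi/3) + 4*exp(2*I*pi/3)) + (-2) + (1 + 4*exp(-2*I*pi/3) + exp(2*I*pi/3)) + (1 - 2*exp(2*I*pi/3) + exp(I*pi/3))] = 6/6 = 1
  <chi_rho, chi_3> = (1/6)[1*(6)*conj(1) + 1*(-2 + exp(2*I*pi/3) + exp(I*pi/3))*conj(-1) + 1*(3)*conj(1) + 1*(-2)*conj(-1) + 1*(3)*conj(1) + 1*(-2 + exp(-2*I*pi/3) + exp(-I*pi/3))*conj(-1)]
      = (1/6)[(6) + (2 - exp(I*pi/3) - exp(2*I*pi/3)) + (3) + (2) + (3) + (2 - exp(-I*pi/3) - exp(-2*I*pi/3))] = 18/6 = 3
  <chi_rho, chi_4> = (1/6)[1*(6)*conj(1) + 1*(-2 + exp(2*I*pi/3) + exp(I*pi/3))*conj(exp(-2*I*pi/3)) + 1*(3)*conj(exp(2*I*pi/3)) + 1*(-2)*conj(1) + 1*(3)*conj(exp(-2*I*pi/3)) + 1*(-2 + exp(-2*I*pi/3) + exp(-I*pi/3))*conj(exp(2*I*pi/3))]
      = (1/6)[(6) + (-1 - 2*exp(2*I*pi/3) + exp(-2*I*pi/3)) + (1 + 4*exp(-2*I*pi/3) + exp(2*I*pi/3)) + (-2) + (1 + exp(-2*I*pi/3) + 4*exp(2*I*pi/3)) + (-1 + exp(2*I*pi/3) - 2*exp(-2*I*pi/3))] = 0/6 = 0
  <chi_rho, chi_5> = (1/6)[1*(6)*conj(1) + 1*(-2 + exp(2*I*pi/3) + exp(I*pi/3))*conj(exp(-I*pi/3)) + 1*(3)*conj(exp(-2*I*pi/3)) + 1*(-2)*conj(-1) + 1*(3)*conj(exp(2*I*pi/3)) + 1*(-2 + exp(-2*I*pi/3) + exp(-I*pi/3))*conj(exp(I*pi/3))]
      = (1/6)[(6) + (-1 - 2*exp(I*pi/3) + exp(2*I*pi/3)) + (1 + exp(-2*I*pi/3) + 4*exp(2*I*pi/3)) + (2) + (1 + 4*exp(-2*I*pi/3) + exp(2*I*pi/3)) + (-1 + exp(-2*I*pi/3) - 2*exp(-I*pi/3))] = 0/6 = 0
(Exp terms are combined using exp(i*s)*conj(exp(i*t)) = exp(i*(s-t)), and sums of them are collapsed using the identity that for every m > 1 the m distinct m-th roots of unity sum to 0, e.g. 1 + exp(2*I*pi/3) + exp(-2*I*pi/3) = 0.)
Dimension check: dim(rho) = sum (mult * dim) = 1*1 + 1*1 + 1*1 + 3*1 + 0*1 + 0*1 = 6 = chi_rho(e) = 6.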